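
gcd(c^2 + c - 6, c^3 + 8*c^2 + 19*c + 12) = c + 3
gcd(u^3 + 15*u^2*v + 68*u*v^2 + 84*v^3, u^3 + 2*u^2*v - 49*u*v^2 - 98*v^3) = u^2 + 9*u*v + 14*v^2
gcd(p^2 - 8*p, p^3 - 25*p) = p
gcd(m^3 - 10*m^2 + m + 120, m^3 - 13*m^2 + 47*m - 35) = m - 5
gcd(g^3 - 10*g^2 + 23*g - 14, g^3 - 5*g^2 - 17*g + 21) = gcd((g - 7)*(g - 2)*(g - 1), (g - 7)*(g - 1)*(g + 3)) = g^2 - 8*g + 7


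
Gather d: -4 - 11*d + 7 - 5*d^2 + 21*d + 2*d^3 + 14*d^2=2*d^3 + 9*d^2 + 10*d + 3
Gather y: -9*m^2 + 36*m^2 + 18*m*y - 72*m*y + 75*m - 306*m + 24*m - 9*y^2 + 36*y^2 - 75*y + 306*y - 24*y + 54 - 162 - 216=27*m^2 - 207*m + 27*y^2 + y*(207 - 54*m) - 324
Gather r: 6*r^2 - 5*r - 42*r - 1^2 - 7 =6*r^2 - 47*r - 8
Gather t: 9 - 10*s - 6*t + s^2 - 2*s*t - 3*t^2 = s^2 - 10*s - 3*t^2 + t*(-2*s - 6) + 9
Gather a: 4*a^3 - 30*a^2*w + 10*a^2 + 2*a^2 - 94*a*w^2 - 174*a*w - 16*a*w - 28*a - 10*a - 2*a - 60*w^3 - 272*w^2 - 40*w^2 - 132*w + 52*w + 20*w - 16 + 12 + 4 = 4*a^3 + a^2*(12 - 30*w) + a*(-94*w^2 - 190*w - 40) - 60*w^3 - 312*w^2 - 60*w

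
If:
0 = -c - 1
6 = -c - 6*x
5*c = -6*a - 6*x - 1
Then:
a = 3/2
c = -1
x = -5/6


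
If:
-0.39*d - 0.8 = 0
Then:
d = -2.05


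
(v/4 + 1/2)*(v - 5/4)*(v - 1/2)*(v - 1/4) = v^4/4 - 47*v^2/64 + 63*v/128 - 5/64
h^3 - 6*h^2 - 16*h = h*(h - 8)*(h + 2)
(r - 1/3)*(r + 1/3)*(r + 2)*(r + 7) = r^4 + 9*r^3 + 125*r^2/9 - r - 14/9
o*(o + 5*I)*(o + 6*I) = o^3 + 11*I*o^2 - 30*o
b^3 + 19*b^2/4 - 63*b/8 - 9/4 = (b - 3/2)*(b + 1/4)*(b + 6)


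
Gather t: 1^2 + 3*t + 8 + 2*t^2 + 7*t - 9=2*t^2 + 10*t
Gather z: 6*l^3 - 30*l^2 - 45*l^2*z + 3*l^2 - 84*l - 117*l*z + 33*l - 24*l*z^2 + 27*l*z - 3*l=6*l^3 - 27*l^2 - 24*l*z^2 - 54*l + z*(-45*l^2 - 90*l)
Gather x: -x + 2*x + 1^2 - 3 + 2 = x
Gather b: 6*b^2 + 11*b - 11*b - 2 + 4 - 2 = 6*b^2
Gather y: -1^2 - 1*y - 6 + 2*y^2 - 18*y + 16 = 2*y^2 - 19*y + 9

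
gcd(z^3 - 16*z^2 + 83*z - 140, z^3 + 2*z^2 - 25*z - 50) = z - 5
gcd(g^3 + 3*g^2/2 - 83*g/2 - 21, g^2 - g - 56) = g + 7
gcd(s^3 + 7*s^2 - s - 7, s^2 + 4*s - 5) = s - 1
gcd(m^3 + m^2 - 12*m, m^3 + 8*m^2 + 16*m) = m^2 + 4*m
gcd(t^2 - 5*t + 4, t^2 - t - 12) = t - 4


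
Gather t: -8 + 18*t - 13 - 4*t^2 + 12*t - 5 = -4*t^2 + 30*t - 26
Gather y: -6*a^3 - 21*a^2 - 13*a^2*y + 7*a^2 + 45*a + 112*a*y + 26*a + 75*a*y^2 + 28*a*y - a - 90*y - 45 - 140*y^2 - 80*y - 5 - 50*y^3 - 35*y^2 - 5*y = -6*a^3 - 14*a^2 + 70*a - 50*y^3 + y^2*(75*a - 175) + y*(-13*a^2 + 140*a - 175) - 50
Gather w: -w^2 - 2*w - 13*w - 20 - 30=-w^2 - 15*w - 50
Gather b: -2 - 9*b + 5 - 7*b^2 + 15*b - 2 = -7*b^2 + 6*b + 1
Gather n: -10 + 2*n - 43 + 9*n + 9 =11*n - 44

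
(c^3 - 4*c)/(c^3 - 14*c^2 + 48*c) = (c^2 - 4)/(c^2 - 14*c + 48)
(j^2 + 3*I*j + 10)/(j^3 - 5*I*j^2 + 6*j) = (j^2 + 3*I*j + 10)/(j*(j^2 - 5*I*j + 6))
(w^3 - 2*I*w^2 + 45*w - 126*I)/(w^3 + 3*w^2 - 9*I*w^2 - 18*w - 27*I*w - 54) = (w + 7*I)/(w + 3)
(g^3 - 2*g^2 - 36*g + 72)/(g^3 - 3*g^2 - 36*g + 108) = (g - 2)/(g - 3)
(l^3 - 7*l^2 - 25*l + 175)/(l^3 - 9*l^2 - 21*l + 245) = (l - 5)/(l - 7)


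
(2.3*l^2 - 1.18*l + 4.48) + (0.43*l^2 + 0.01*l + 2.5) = 2.73*l^2 - 1.17*l + 6.98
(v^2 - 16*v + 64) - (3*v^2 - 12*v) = -2*v^2 - 4*v + 64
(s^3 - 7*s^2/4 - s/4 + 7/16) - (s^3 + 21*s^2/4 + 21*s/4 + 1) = -7*s^2 - 11*s/2 - 9/16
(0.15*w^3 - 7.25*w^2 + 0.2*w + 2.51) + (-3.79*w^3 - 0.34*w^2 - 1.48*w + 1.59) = -3.64*w^3 - 7.59*w^2 - 1.28*w + 4.1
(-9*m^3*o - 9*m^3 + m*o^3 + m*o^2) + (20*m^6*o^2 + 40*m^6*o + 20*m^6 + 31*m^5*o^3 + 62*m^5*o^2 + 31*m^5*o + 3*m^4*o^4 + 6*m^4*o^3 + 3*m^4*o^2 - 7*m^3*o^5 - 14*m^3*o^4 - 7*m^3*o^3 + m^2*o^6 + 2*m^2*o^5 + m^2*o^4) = 20*m^6*o^2 + 40*m^6*o + 20*m^6 + 31*m^5*o^3 + 62*m^5*o^2 + 31*m^5*o + 3*m^4*o^4 + 6*m^4*o^3 + 3*m^4*o^2 - 7*m^3*o^5 - 14*m^3*o^4 - 7*m^3*o^3 - 9*m^3*o - 9*m^3 + m^2*o^6 + 2*m^2*o^5 + m^2*o^4 + m*o^3 + m*o^2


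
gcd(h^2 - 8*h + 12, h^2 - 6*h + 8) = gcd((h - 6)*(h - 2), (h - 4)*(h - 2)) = h - 2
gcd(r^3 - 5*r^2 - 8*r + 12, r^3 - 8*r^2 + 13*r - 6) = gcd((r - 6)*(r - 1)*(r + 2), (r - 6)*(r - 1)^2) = r^2 - 7*r + 6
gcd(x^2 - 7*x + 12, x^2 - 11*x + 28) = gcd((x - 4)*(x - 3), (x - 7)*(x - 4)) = x - 4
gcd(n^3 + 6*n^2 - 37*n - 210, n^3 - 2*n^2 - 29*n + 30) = n^2 - n - 30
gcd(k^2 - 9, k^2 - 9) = k^2 - 9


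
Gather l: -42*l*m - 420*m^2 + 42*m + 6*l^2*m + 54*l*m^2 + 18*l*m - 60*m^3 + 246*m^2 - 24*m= 6*l^2*m + l*(54*m^2 - 24*m) - 60*m^3 - 174*m^2 + 18*m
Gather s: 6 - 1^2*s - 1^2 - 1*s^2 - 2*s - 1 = -s^2 - 3*s + 4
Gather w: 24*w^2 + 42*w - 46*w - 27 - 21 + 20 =24*w^2 - 4*w - 28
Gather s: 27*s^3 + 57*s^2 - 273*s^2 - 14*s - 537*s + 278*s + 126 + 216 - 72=27*s^3 - 216*s^2 - 273*s + 270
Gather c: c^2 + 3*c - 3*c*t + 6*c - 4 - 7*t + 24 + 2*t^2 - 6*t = c^2 + c*(9 - 3*t) + 2*t^2 - 13*t + 20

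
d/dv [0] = 0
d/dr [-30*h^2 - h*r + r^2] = -h + 2*r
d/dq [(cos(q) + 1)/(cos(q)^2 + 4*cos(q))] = (sin(q) + 4*sin(q)/cos(q)^2 + 2*tan(q))/(cos(q) + 4)^2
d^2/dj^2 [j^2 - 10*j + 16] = 2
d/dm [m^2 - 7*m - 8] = 2*m - 7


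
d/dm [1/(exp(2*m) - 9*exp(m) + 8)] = (9 - 2*exp(m))*exp(m)/(exp(2*m) - 9*exp(m) + 8)^2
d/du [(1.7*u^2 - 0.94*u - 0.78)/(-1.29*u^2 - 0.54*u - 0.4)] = (-2.1306*u^2 - 3.3724*u - 0.0452)/(1.6641*u^4 + 1.3932*u^3 + 1.3236*u^2 + 0.432*u + 0.16)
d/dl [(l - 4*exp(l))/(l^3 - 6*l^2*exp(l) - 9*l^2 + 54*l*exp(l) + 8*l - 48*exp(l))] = ((1 - 4*exp(l))*(l^3 - 6*l^2*exp(l) - 9*l^2 + 54*l*exp(l) + 8*l - 48*exp(l)) - (l - 4*exp(l))*(-6*l^2*exp(l) + 3*l^2 + 42*l*exp(l) - 18*l + 6*exp(l) + 8))/(l^3 - 6*l^2*exp(l) - 9*l^2 + 54*l*exp(l) + 8*l - 48*exp(l))^2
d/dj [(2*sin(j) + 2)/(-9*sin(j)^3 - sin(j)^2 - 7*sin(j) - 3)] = 4*(9*sin(j)^3 + 14*sin(j)^2 + sin(j) + 2)*cos(j)/(9*sin(j)^3 + sin(j)^2 + 7*sin(j) + 3)^2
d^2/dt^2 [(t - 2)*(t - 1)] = 2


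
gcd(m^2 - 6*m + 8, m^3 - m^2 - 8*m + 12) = m - 2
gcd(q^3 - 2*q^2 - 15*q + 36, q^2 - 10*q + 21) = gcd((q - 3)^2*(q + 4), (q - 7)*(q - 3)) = q - 3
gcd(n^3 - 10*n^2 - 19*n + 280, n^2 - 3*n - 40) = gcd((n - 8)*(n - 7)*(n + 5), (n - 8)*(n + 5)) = n^2 - 3*n - 40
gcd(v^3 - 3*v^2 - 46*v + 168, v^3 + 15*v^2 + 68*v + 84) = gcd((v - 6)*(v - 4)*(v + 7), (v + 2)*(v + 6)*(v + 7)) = v + 7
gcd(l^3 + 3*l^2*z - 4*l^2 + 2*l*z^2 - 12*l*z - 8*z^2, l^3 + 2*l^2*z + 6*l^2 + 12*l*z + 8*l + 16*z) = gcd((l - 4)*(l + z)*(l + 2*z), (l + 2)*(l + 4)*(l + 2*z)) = l + 2*z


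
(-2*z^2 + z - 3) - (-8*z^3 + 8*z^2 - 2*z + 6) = 8*z^3 - 10*z^2 + 3*z - 9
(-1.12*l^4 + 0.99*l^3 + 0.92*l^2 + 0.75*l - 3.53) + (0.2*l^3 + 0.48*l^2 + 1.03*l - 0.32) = -1.12*l^4 + 1.19*l^3 + 1.4*l^2 + 1.78*l - 3.85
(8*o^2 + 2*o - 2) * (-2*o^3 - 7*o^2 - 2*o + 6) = -16*o^5 - 60*o^4 - 26*o^3 + 58*o^2 + 16*o - 12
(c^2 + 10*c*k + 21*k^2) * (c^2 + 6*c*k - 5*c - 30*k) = c^4 + 16*c^3*k - 5*c^3 + 81*c^2*k^2 - 80*c^2*k + 126*c*k^3 - 405*c*k^2 - 630*k^3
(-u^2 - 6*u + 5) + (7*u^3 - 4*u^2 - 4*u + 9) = 7*u^3 - 5*u^2 - 10*u + 14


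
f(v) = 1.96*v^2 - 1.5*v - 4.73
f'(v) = 3.92*v - 1.5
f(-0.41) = -3.79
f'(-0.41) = -3.11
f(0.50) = -4.99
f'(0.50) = 0.46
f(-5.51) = 63.04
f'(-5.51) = -23.10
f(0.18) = -4.94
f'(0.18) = -0.79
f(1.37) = -3.11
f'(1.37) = 3.87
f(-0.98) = -1.38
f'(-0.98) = -5.34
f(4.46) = 27.57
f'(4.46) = 15.98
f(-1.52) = 2.08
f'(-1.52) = -7.46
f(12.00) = 259.51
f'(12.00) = 45.54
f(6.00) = 56.83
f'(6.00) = 22.02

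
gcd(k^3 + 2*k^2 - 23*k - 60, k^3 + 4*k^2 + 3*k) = k + 3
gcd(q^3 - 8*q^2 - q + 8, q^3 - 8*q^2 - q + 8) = q^3 - 8*q^2 - q + 8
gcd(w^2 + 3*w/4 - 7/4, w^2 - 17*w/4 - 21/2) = w + 7/4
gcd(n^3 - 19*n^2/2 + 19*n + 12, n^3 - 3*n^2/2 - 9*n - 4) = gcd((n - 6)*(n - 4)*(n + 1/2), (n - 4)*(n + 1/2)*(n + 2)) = n^2 - 7*n/2 - 2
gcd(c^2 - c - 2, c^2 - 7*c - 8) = c + 1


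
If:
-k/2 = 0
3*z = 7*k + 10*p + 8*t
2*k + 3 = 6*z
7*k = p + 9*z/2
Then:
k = 0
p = -9/4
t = 3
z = 1/2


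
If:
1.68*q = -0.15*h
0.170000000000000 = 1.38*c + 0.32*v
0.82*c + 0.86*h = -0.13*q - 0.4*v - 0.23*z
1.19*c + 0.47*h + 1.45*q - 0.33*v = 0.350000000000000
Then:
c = 0.0310173577178117*z + 0.205150971257046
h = -0.238013898355321*z - 0.0316343670110059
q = 0.0212512409245822*z + 0.0028244970545541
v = -0.133762355158063*z - 0.353463563546012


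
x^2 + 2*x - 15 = (x - 3)*(x + 5)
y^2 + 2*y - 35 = (y - 5)*(y + 7)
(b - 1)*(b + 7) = b^2 + 6*b - 7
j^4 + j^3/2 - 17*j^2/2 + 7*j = j*(j - 2)*(j - 1)*(j + 7/2)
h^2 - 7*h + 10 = (h - 5)*(h - 2)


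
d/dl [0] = 0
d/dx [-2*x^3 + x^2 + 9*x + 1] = -6*x^2 + 2*x + 9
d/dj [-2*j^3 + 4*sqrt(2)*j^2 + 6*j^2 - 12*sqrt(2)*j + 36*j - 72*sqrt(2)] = -6*j^2 + 8*sqrt(2)*j + 12*j - 12*sqrt(2) + 36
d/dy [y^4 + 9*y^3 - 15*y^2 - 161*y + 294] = 4*y^3 + 27*y^2 - 30*y - 161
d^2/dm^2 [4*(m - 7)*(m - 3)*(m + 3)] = 24*m - 56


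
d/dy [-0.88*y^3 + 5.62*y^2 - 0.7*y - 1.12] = -2.64*y^2 + 11.24*y - 0.7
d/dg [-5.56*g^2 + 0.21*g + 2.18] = 0.21 - 11.12*g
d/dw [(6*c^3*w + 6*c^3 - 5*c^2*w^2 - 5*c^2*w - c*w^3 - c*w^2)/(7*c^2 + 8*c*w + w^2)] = c*(42*c^4 - 70*c^3*w - 83*c^3 - 67*c^2*w^2 - 26*c^2*w - 16*c*w^3 - 3*c*w^2 - w^4)/(49*c^4 + 112*c^3*w + 78*c^2*w^2 + 16*c*w^3 + w^4)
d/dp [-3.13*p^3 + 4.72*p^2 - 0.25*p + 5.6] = -9.39*p^2 + 9.44*p - 0.25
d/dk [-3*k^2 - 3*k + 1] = -6*k - 3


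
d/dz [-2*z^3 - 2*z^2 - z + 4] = -6*z^2 - 4*z - 1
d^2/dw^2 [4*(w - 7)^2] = 8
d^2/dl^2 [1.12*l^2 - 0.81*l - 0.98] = 2.24000000000000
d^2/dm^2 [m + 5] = 0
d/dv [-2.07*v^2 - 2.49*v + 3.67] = -4.14*v - 2.49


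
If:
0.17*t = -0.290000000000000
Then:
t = -1.71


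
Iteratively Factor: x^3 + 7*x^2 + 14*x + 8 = (x + 4)*(x^2 + 3*x + 2) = (x + 2)*(x + 4)*(x + 1)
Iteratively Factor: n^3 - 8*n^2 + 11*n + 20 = (n - 4)*(n^2 - 4*n - 5) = (n - 4)*(n + 1)*(n - 5)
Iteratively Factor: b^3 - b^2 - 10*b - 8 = (b + 2)*(b^2 - 3*b - 4) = (b + 1)*(b + 2)*(b - 4)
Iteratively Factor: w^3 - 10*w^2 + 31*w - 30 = (w - 2)*(w^2 - 8*w + 15) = (w - 3)*(w - 2)*(w - 5)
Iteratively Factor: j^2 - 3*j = (j - 3)*(j)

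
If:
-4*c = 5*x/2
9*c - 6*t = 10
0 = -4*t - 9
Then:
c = -7/18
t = -9/4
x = 28/45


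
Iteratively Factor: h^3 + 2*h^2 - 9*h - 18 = (h + 2)*(h^2 - 9) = (h + 2)*(h + 3)*(h - 3)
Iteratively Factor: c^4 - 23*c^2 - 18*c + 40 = (c + 2)*(c^3 - 2*c^2 - 19*c + 20) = (c + 2)*(c + 4)*(c^2 - 6*c + 5) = (c - 1)*(c + 2)*(c + 4)*(c - 5)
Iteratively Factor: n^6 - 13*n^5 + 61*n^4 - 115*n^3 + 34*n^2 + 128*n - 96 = (n - 4)*(n^5 - 9*n^4 + 25*n^3 - 15*n^2 - 26*n + 24) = (n - 4)*(n - 3)*(n^4 - 6*n^3 + 7*n^2 + 6*n - 8) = (n - 4)*(n - 3)*(n - 2)*(n^3 - 4*n^2 - n + 4) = (n - 4)*(n - 3)*(n - 2)*(n + 1)*(n^2 - 5*n + 4) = (n - 4)^2*(n - 3)*(n - 2)*(n + 1)*(n - 1)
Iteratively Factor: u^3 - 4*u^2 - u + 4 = (u - 4)*(u^2 - 1) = (u - 4)*(u + 1)*(u - 1)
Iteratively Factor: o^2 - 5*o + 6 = (o - 2)*(o - 3)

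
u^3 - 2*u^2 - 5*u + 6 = (u - 3)*(u - 1)*(u + 2)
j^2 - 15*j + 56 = (j - 8)*(j - 7)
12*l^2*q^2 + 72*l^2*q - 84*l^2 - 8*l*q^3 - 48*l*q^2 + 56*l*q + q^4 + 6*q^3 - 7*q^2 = (-6*l + q)*(-2*l + q)*(q - 1)*(q + 7)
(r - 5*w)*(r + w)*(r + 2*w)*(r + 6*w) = r^4 + 4*r^3*w - 25*r^2*w^2 - 88*r*w^3 - 60*w^4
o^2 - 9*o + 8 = (o - 8)*(o - 1)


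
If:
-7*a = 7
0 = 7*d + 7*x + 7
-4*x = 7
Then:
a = -1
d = 3/4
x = -7/4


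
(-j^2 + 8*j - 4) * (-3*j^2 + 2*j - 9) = 3*j^4 - 26*j^3 + 37*j^2 - 80*j + 36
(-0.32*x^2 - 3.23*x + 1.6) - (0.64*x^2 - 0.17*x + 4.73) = -0.96*x^2 - 3.06*x - 3.13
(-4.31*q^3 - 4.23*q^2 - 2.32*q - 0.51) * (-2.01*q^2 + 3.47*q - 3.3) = 8.6631*q^5 - 6.4534*q^4 + 4.20809999999999*q^3 + 6.9337*q^2 + 5.8863*q + 1.683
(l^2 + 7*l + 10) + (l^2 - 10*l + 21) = 2*l^2 - 3*l + 31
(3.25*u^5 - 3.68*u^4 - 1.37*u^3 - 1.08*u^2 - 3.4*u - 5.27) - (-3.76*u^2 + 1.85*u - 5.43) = 3.25*u^5 - 3.68*u^4 - 1.37*u^3 + 2.68*u^2 - 5.25*u + 0.16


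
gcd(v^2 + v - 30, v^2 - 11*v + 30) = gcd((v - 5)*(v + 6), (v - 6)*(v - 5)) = v - 5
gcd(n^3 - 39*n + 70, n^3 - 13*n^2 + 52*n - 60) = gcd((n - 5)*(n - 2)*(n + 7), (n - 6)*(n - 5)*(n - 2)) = n^2 - 7*n + 10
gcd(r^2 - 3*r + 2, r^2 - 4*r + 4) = r - 2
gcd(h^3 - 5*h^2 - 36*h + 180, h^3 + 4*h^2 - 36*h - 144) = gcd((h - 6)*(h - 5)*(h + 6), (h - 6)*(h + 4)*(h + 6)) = h^2 - 36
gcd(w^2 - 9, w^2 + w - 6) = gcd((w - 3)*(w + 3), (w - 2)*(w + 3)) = w + 3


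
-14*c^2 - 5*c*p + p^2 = (-7*c + p)*(2*c + p)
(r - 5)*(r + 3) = r^2 - 2*r - 15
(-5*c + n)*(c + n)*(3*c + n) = -15*c^3 - 17*c^2*n - c*n^2 + n^3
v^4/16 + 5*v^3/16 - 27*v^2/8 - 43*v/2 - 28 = (v/4 + 1/2)*(v/4 + 1)*(v - 8)*(v + 7)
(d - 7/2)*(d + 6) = d^2 + 5*d/2 - 21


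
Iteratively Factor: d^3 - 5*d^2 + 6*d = (d - 2)*(d^2 - 3*d) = (d - 3)*(d - 2)*(d)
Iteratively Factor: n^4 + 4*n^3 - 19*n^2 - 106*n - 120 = (n + 3)*(n^3 + n^2 - 22*n - 40) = (n + 2)*(n + 3)*(n^2 - n - 20) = (n + 2)*(n + 3)*(n + 4)*(n - 5)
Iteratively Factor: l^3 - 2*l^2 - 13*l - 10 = (l + 1)*(l^2 - 3*l - 10) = (l + 1)*(l + 2)*(l - 5)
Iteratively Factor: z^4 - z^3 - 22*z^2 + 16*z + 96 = (z + 4)*(z^3 - 5*z^2 - 2*z + 24) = (z - 4)*(z + 4)*(z^2 - z - 6) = (z - 4)*(z - 3)*(z + 4)*(z + 2)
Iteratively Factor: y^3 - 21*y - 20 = (y + 4)*(y^2 - 4*y - 5) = (y + 1)*(y + 4)*(y - 5)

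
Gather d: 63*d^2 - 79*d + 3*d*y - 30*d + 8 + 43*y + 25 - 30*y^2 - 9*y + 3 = 63*d^2 + d*(3*y - 109) - 30*y^2 + 34*y + 36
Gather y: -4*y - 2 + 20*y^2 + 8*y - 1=20*y^2 + 4*y - 3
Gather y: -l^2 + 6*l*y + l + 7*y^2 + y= -l^2 + l + 7*y^2 + y*(6*l + 1)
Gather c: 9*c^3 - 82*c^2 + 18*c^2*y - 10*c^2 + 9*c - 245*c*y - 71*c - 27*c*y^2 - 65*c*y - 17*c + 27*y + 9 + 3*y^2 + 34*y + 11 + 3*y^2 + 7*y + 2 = 9*c^3 + c^2*(18*y - 92) + c*(-27*y^2 - 310*y - 79) + 6*y^2 + 68*y + 22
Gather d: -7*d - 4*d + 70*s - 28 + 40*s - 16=-11*d + 110*s - 44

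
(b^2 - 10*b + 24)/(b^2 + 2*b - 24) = (b - 6)/(b + 6)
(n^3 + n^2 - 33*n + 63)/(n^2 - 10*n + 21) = (n^2 + 4*n - 21)/(n - 7)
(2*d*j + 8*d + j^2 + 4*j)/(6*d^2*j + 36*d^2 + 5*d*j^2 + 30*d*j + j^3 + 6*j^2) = (j + 4)/(3*d*j + 18*d + j^2 + 6*j)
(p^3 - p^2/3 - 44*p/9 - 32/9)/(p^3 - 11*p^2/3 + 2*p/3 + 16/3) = (p + 4/3)/(p - 2)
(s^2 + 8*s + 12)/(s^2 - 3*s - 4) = (s^2 + 8*s + 12)/(s^2 - 3*s - 4)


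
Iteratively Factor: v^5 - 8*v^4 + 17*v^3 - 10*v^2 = (v)*(v^4 - 8*v^3 + 17*v^2 - 10*v) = v*(v - 1)*(v^3 - 7*v^2 + 10*v) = v*(v - 2)*(v - 1)*(v^2 - 5*v) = v^2*(v - 2)*(v - 1)*(v - 5)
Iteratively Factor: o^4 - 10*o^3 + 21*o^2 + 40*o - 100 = (o - 5)*(o^3 - 5*o^2 - 4*o + 20) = (o - 5)*(o - 2)*(o^2 - 3*o - 10) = (o - 5)^2*(o - 2)*(o + 2)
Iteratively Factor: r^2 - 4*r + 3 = (r - 1)*(r - 3)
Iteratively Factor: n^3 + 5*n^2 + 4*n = (n + 1)*(n^2 + 4*n) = (n + 1)*(n + 4)*(n)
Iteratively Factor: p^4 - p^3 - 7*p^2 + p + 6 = (p - 3)*(p^3 + 2*p^2 - p - 2) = (p - 3)*(p - 1)*(p^2 + 3*p + 2) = (p - 3)*(p - 1)*(p + 2)*(p + 1)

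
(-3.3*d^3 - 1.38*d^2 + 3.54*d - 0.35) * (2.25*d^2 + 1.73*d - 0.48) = -7.425*d^5 - 8.814*d^4 + 7.1616*d^3 + 5.9991*d^2 - 2.3047*d + 0.168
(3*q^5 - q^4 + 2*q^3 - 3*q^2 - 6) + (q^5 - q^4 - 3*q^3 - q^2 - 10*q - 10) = 4*q^5 - 2*q^4 - q^3 - 4*q^2 - 10*q - 16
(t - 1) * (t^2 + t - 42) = t^3 - 43*t + 42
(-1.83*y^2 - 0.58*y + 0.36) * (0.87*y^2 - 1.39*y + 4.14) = -1.5921*y^4 + 2.0391*y^3 - 6.4568*y^2 - 2.9016*y + 1.4904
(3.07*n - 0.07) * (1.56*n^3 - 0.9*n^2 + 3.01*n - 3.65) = 4.7892*n^4 - 2.8722*n^3 + 9.3037*n^2 - 11.4162*n + 0.2555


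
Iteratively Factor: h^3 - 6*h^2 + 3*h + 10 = (h + 1)*(h^2 - 7*h + 10) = (h - 5)*(h + 1)*(h - 2)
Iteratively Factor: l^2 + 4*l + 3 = (l + 3)*(l + 1)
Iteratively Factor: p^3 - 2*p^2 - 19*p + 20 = (p - 1)*(p^2 - p - 20) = (p - 5)*(p - 1)*(p + 4)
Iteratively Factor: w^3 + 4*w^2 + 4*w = (w)*(w^2 + 4*w + 4) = w*(w + 2)*(w + 2)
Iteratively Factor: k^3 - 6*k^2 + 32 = (k - 4)*(k^2 - 2*k - 8) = (k - 4)^2*(k + 2)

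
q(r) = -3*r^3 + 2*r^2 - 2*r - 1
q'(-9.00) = -767.00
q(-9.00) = 2366.00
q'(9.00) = -695.00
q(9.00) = -2044.00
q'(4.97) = -204.43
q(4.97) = -329.83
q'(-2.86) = -87.06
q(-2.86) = 91.26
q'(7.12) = -429.77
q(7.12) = -996.68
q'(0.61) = -2.91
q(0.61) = -2.16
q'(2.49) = -47.84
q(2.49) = -39.89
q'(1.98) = -29.36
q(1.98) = -20.41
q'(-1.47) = -27.33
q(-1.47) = 15.79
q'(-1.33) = -23.24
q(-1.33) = 12.26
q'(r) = -9*r^2 + 4*r - 2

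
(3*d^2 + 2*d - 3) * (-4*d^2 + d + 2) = -12*d^4 - 5*d^3 + 20*d^2 + d - 6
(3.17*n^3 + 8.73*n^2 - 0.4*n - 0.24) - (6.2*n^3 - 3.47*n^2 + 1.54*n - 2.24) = -3.03*n^3 + 12.2*n^2 - 1.94*n + 2.0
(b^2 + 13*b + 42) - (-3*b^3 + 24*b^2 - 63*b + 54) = 3*b^3 - 23*b^2 + 76*b - 12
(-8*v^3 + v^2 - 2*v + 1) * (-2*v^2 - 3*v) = 16*v^5 + 22*v^4 + v^3 + 4*v^2 - 3*v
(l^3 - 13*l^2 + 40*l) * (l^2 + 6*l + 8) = l^5 - 7*l^4 - 30*l^3 + 136*l^2 + 320*l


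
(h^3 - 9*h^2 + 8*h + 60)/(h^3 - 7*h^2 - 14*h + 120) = (h + 2)/(h + 4)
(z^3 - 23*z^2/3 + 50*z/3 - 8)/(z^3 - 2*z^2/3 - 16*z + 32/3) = (z - 3)/(z + 4)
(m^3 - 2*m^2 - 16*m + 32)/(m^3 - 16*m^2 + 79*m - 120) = (m^3 - 2*m^2 - 16*m + 32)/(m^3 - 16*m^2 + 79*m - 120)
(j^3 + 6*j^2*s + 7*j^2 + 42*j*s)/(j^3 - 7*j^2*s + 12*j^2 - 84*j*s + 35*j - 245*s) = j*(-j - 6*s)/(-j^2 + 7*j*s - 5*j + 35*s)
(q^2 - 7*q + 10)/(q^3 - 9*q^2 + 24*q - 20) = 1/(q - 2)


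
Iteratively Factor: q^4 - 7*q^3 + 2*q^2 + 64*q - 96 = (q - 2)*(q^3 - 5*q^2 - 8*q + 48) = (q - 4)*(q - 2)*(q^2 - q - 12) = (q - 4)*(q - 2)*(q + 3)*(q - 4)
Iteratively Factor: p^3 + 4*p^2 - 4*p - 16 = (p + 4)*(p^2 - 4) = (p + 2)*(p + 4)*(p - 2)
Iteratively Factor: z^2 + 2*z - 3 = (z + 3)*(z - 1)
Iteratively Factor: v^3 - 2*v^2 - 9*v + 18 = (v - 2)*(v^2 - 9) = (v - 2)*(v + 3)*(v - 3)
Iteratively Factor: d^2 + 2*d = (d)*(d + 2)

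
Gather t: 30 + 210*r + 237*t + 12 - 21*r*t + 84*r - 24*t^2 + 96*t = 294*r - 24*t^2 + t*(333 - 21*r) + 42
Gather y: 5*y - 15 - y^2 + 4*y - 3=-y^2 + 9*y - 18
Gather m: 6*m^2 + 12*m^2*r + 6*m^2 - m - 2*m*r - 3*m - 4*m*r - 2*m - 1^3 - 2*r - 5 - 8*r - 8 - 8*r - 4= m^2*(12*r + 12) + m*(-6*r - 6) - 18*r - 18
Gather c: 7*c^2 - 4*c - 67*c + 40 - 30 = 7*c^2 - 71*c + 10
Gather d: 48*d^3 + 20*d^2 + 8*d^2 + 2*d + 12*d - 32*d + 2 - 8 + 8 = 48*d^3 + 28*d^2 - 18*d + 2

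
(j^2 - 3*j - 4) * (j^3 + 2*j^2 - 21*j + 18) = j^5 - j^4 - 31*j^3 + 73*j^2 + 30*j - 72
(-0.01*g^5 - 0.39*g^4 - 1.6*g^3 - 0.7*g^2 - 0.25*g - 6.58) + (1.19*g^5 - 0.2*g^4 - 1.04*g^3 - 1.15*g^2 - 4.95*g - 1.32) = 1.18*g^5 - 0.59*g^4 - 2.64*g^3 - 1.85*g^2 - 5.2*g - 7.9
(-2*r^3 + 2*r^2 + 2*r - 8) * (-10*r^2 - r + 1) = 20*r^5 - 18*r^4 - 24*r^3 + 80*r^2 + 10*r - 8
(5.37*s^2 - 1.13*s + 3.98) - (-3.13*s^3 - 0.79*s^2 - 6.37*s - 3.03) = 3.13*s^3 + 6.16*s^2 + 5.24*s + 7.01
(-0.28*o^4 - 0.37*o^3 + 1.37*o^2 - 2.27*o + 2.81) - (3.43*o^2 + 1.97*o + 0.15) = -0.28*o^4 - 0.37*o^3 - 2.06*o^2 - 4.24*o + 2.66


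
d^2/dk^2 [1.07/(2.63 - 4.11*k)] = -36.149094/(4.11*k - 2.63)^3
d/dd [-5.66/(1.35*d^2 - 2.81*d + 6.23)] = (15.282*d - 15.9046)/(1.35*d^2 - 2.81*d + 6.23)^2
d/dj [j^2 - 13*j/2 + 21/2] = 2*j - 13/2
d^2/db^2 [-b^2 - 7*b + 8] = -2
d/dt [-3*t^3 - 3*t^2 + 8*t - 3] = -9*t^2 - 6*t + 8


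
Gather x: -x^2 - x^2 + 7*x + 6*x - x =-2*x^2 + 12*x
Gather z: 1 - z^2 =1 - z^2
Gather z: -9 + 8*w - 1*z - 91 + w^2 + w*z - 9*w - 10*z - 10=w^2 - w + z*(w - 11) - 110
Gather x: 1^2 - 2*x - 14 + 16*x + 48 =14*x + 35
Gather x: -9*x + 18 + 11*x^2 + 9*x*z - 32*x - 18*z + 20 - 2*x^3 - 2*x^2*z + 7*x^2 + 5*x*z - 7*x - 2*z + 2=-2*x^3 + x^2*(18 - 2*z) + x*(14*z - 48) - 20*z + 40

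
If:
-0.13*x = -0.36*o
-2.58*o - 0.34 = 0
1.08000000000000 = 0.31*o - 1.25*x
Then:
No Solution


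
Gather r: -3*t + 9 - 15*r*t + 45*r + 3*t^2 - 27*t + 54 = r*(45 - 15*t) + 3*t^2 - 30*t + 63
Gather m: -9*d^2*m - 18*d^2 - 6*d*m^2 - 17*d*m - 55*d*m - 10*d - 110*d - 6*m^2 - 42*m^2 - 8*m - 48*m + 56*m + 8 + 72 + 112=-18*d^2 - 120*d + m^2*(-6*d - 48) + m*(-9*d^2 - 72*d) + 192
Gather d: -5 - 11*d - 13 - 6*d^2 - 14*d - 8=-6*d^2 - 25*d - 26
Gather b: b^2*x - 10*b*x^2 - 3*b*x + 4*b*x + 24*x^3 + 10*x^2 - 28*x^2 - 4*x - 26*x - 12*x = b^2*x + b*(-10*x^2 + x) + 24*x^3 - 18*x^2 - 42*x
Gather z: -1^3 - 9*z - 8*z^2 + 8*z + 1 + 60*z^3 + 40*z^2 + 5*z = 60*z^3 + 32*z^2 + 4*z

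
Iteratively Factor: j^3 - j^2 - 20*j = (j - 5)*(j^2 + 4*j) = j*(j - 5)*(j + 4)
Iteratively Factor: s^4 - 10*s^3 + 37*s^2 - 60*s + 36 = (s - 3)*(s^3 - 7*s^2 + 16*s - 12) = (s - 3)*(s - 2)*(s^2 - 5*s + 6) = (s - 3)*(s - 2)^2*(s - 3)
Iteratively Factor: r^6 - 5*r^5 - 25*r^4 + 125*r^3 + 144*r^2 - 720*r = (r - 5)*(r^5 - 25*r^3 + 144*r) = (r - 5)*(r + 4)*(r^4 - 4*r^3 - 9*r^2 + 36*r) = (r - 5)*(r - 3)*(r + 4)*(r^3 - r^2 - 12*r) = (r - 5)*(r - 3)*(r + 3)*(r + 4)*(r^2 - 4*r) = r*(r - 5)*(r - 3)*(r + 3)*(r + 4)*(r - 4)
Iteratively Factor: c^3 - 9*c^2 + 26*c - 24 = (c - 2)*(c^2 - 7*c + 12) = (c - 3)*(c - 2)*(c - 4)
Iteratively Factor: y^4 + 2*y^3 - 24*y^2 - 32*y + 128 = (y + 4)*(y^3 - 2*y^2 - 16*y + 32) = (y - 2)*(y + 4)*(y^2 - 16) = (y - 2)*(y + 4)^2*(y - 4)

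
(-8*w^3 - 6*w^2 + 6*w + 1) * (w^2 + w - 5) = -8*w^5 - 14*w^4 + 40*w^3 + 37*w^2 - 29*w - 5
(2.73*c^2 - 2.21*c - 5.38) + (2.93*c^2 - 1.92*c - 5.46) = 5.66*c^2 - 4.13*c - 10.84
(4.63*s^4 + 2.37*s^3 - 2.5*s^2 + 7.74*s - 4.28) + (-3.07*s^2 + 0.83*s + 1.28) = 4.63*s^4 + 2.37*s^3 - 5.57*s^2 + 8.57*s - 3.0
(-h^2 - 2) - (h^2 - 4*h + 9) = -2*h^2 + 4*h - 11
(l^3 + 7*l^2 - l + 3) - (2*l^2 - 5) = l^3 + 5*l^2 - l + 8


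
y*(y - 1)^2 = y^3 - 2*y^2 + y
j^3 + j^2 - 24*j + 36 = (j - 3)*(j - 2)*(j + 6)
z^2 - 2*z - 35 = (z - 7)*(z + 5)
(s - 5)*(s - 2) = s^2 - 7*s + 10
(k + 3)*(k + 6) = k^2 + 9*k + 18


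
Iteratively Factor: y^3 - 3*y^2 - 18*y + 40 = (y + 4)*(y^2 - 7*y + 10) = (y - 2)*(y + 4)*(y - 5)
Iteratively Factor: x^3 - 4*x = (x - 2)*(x^2 + 2*x) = x*(x - 2)*(x + 2)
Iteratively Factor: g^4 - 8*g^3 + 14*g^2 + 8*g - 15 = (g - 3)*(g^3 - 5*g^2 - g + 5) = (g - 3)*(g - 1)*(g^2 - 4*g - 5) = (g - 3)*(g - 1)*(g + 1)*(g - 5)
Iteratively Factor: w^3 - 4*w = (w - 2)*(w^2 + 2*w) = (w - 2)*(w + 2)*(w)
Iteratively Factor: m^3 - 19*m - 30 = (m + 3)*(m^2 - 3*m - 10) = (m + 2)*(m + 3)*(m - 5)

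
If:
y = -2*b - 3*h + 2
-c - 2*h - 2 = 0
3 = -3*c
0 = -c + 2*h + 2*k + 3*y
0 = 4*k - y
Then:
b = 7/4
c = -1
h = -1/2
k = 0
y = 0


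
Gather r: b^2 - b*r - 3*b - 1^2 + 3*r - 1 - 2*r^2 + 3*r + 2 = b^2 - 3*b - 2*r^2 + r*(6 - b)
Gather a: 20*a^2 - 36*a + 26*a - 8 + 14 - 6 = 20*a^2 - 10*a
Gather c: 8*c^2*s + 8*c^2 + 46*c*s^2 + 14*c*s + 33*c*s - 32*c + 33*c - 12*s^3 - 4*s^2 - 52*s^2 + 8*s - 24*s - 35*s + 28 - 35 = c^2*(8*s + 8) + c*(46*s^2 + 47*s + 1) - 12*s^3 - 56*s^2 - 51*s - 7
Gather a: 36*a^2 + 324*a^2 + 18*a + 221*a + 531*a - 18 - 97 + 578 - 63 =360*a^2 + 770*a + 400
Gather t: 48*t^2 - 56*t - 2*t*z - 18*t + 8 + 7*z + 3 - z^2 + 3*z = 48*t^2 + t*(-2*z - 74) - z^2 + 10*z + 11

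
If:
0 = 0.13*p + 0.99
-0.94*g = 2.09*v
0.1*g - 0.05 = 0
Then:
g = 0.50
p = -7.62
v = -0.22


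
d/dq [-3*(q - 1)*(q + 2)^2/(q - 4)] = 3*(q + 2)*(-3*q*(q - 4) + (q - 1)*(q + 2))/(q - 4)^2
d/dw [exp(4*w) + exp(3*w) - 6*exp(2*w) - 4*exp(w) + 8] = (4*exp(3*w) + 3*exp(2*w) - 12*exp(w) - 4)*exp(w)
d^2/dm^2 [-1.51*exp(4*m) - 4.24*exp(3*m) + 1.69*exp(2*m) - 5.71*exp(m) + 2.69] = (-24.16*exp(3*m) - 38.16*exp(2*m) + 6.76*exp(m) - 5.71)*exp(m)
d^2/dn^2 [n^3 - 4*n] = 6*n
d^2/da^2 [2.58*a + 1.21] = 0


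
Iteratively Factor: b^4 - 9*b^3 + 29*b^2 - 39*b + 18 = (b - 1)*(b^3 - 8*b^2 + 21*b - 18) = (b - 2)*(b - 1)*(b^2 - 6*b + 9) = (b - 3)*(b - 2)*(b - 1)*(b - 3)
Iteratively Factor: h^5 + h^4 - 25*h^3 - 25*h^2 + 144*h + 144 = (h - 3)*(h^4 + 4*h^3 - 13*h^2 - 64*h - 48) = (h - 3)*(h + 1)*(h^3 + 3*h^2 - 16*h - 48) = (h - 4)*(h - 3)*(h + 1)*(h^2 + 7*h + 12) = (h - 4)*(h - 3)*(h + 1)*(h + 3)*(h + 4)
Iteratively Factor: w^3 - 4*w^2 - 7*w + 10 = (w - 1)*(w^2 - 3*w - 10) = (w - 5)*(w - 1)*(w + 2)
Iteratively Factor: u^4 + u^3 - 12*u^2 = (u - 3)*(u^3 + 4*u^2) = (u - 3)*(u + 4)*(u^2) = u*(u - 3)*(u + 4)*(u)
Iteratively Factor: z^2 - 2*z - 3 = (z + 1)*(z - 3)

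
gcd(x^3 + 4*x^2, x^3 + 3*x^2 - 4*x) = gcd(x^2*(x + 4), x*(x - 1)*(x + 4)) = x^2 + 4*x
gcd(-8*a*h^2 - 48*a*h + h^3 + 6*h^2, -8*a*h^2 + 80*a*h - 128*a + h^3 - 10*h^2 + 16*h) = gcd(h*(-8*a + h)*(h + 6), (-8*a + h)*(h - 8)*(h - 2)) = 8*a - h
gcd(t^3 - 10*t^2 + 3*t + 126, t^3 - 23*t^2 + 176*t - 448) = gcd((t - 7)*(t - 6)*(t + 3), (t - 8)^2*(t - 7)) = t - 7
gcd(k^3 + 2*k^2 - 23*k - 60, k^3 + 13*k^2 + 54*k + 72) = k^2 + 7*k + 12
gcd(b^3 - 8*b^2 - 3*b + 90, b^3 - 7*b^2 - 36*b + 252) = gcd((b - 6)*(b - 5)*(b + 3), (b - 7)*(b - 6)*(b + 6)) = b - 6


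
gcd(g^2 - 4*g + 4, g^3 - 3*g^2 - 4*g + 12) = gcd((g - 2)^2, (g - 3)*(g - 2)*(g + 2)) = g - 2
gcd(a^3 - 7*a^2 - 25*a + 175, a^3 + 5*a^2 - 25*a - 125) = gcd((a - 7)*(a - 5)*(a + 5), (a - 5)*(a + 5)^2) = a^2 - 25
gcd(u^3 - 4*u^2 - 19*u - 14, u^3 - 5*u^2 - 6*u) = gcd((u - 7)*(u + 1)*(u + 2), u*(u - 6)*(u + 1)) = u + 1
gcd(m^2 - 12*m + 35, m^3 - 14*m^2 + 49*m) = m - 7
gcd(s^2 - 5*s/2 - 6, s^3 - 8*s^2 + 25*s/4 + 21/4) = 1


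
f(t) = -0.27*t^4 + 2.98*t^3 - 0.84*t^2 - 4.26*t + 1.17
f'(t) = -1.08*t^3 + 8.94*t^2 - 1.68*t - 4.26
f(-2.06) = -24.53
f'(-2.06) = 46.58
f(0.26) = 0.06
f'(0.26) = -4.11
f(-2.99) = -94.84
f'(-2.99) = 109.56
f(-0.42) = 2.58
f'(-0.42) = -1.90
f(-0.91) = 1.92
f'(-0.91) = 5.49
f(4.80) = 147.61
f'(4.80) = 74.21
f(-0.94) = 1.75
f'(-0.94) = 6.12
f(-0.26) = 2.17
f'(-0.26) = -3.20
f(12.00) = -620.19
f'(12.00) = -603.30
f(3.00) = 39.42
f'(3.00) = 42.00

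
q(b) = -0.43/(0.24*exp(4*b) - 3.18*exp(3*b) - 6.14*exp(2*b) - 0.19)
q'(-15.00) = 0.00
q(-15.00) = 2.26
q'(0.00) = -0.10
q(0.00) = 0.05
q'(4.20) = 0.00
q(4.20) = -0.00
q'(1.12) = -0.01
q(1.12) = 0.00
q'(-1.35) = -0.98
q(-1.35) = 0.65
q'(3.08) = 0.00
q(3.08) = -0.00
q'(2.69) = 0.14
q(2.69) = 0.00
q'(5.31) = 0.00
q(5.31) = -0.00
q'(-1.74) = -1.18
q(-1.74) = 1.09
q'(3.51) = 0.00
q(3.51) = -0.00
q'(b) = -0.43*(-0.96*exp(4*b) + 9.54*exp(3*b) + 12.28*exp(2*b))/(0.24*exp(4*b) - 3.18*exp(3*b) - 6.14*exp(2*b) - 0.19)^2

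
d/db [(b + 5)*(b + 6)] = 2*b + 11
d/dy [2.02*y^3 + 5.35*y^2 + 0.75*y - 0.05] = 6.06*y^2 + 10.7*y + 0.75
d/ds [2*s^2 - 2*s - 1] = 4*s - 2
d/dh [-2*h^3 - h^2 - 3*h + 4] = -6*h^2 - 2*h - 3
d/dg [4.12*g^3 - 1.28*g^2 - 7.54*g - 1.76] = 12.36*g^2 - 2.56*g - 7.54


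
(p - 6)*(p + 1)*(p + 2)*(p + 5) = p^4 + 2*p^3 - 31*p^2 - 92*p - 60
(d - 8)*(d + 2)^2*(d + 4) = d^4 - 44*d^2 - 144*d - 128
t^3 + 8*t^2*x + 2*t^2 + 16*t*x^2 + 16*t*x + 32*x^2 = (t + 2)*(t + 4*x)^2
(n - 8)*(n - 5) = n^2 - 13*n + 40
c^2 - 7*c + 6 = (c - 6)*(c - 1)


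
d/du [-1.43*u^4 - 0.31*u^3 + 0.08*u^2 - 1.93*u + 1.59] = -5.72*u^3 - 0.93*u^2 + 0.16*u - 1.93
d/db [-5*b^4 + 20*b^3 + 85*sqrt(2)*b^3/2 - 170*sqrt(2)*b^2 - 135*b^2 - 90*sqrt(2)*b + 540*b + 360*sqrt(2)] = -20*b^3 + 60*b^2 + 255*sqrt(2)*b^2/2 - 340*sqrt(2)*b - 270*b - 90*sqrt(2) + 540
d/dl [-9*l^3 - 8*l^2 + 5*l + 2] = -27*l^2 - 16*l + 5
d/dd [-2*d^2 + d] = 1 - 4*d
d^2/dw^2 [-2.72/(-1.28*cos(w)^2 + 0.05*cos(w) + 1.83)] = (17.825792*(1 - cos(w)^2)^2 - 0.52224*cos(w)^3 + 34.405008*cos(w)^2 + 0.7956*cos(w) - 30.582048)/(-1.28*cos(w)^2 + 0.05*cos(w) + 1.83)^3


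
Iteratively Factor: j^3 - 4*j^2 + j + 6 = (j - 3)*(j^2 - j - 2) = (j - 3)*(j - 2)*(j + 1)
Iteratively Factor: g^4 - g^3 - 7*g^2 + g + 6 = (g - 1)*(g^3 - 7*g - 6) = (g - 1)*(g + 1)*(g^2 - g - 6) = (g - 1)*(g + 1)*(g + 2)*(g - 3)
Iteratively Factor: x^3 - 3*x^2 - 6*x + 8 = (x + 2)*(x^2 - 5*x + 4) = (x - 4)*(x + 2)*(x - 1)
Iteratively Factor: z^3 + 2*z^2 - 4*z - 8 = (z + 2)*(z^2 - 4) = (z - 2)*(z + 2)*(z + 2)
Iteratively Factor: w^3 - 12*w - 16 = (w + 2)*(w^2 - 2*w - 8) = (w - 4)*(w + 2)*(w + 2)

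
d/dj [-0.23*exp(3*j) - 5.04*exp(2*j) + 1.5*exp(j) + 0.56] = (-0.69*exp(2*j) - 10.08*exp(j) + 1.5)*exp(j)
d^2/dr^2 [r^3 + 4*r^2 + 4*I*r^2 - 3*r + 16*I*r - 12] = 6*r + 8 + 8*I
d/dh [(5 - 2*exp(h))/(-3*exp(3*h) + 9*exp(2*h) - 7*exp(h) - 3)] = (-12*exp(3*h) + 63*exp(2*h) - 90*exp(h) + 41)*exp(h)/(9*exp(6*h) - 54*exp(5*h) + 123*exp(4*h) - 108*exp(3*h) - 5*exp(2*h) + 42*exp(h) + 9)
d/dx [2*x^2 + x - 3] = 4*x + 1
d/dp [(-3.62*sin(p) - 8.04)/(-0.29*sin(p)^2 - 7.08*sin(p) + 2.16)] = (-4.6632*sin(p) + 0.5249*cos(2*p) - 65.2673)*cos(p)/(0.29*sin(p)^2 + 7.08*sin(p) - 2.16)^2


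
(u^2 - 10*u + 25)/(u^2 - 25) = (u - 5)/(u + 5)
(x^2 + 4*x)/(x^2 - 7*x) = (x + 4)/(x - 7)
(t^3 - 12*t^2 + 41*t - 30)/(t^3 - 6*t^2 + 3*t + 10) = (t^2 - 7*t + 6)/(t^2 - t - 2)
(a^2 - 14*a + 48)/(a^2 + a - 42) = (a - 8)/(a + 7)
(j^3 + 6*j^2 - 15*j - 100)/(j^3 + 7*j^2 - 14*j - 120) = (j + 5)/(j + 6)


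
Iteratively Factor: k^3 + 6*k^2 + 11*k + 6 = (k + 3)*(k^2 + 3*k + 2) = (k + 1)*(k + 3)*(k + 2)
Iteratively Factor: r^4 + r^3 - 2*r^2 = (r)*(r^3 + r^2 - 2*r) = r^2*(r^2 + r - 2) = r^2*(r + 2)*(r - 1)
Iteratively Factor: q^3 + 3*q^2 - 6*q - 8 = (q + 1)*(q^2 + 2*q - 8) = (q + 1)*(q + 4)*(q - 2)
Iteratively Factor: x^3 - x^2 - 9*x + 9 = (x - 3)*(x^2 + 2*x - 3) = (x - 3)*(x + 3)*(x - 1)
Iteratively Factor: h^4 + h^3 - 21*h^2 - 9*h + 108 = (h - 3)*(h^3 + 4*h^2 - 9*h - 36) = (h - 3)*(h + 4)*(h^2 - 9) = (h - 3)^2*(h + 4)*(h + 3)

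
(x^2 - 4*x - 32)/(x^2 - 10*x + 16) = (x + 4)/(x - 2)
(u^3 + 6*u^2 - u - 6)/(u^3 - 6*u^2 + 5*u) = (u^2 + 7*u + 6)/(u*(u - 5))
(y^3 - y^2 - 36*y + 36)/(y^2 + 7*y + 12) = (y^3 - y^2 - 36*y + 36)/(y^2 + 7*y + 12)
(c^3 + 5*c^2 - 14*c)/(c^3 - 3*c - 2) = c*(c + 7)/(c^2 + 2*c + 1)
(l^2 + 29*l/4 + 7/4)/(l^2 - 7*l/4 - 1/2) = (l + 7)/(l - 2)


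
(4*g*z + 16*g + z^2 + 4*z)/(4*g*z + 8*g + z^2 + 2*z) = (z + 4)/(z + 2)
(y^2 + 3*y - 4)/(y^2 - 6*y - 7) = (-y^2 - 3*y + 4)/(-y^2 + 6*y + 7)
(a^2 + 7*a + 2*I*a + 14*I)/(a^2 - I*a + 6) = (a + 7)/(a - 3*I)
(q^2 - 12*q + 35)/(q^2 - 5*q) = (q - 7)/q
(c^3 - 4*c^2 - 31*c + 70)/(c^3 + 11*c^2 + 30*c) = (c^2 - 9*c + 14)/(c*(c + 6))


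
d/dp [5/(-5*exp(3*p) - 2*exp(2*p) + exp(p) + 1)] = (75*exp(2*p) + 20*exp(p) - 5)*exp(p)/(5*exp(3*p) + 2*exp(2*p) - exp(p) - 1)^2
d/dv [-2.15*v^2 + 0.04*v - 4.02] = 0.04 - 4.3*v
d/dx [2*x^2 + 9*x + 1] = 4*x + 9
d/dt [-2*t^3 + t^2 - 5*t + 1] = -6*t^2 + 2*t - 5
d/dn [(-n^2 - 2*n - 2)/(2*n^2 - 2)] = (n^2 + 3*n + 1)/(n^4 - 2*n^2 + 1)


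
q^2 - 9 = (q - 3)*(q + 3)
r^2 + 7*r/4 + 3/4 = (r + 3/4)*(r + 1)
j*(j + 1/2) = j^2 + j/2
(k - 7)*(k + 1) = k^2 - 6*k - 7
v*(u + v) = u*v + v^2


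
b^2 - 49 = (b - 7)*(b + 7)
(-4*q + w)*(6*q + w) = -24*q^2 + 2*q*w + w^2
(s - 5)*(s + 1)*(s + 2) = s^3 - 2*s^2 - 13*s - 10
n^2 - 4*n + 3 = (n - 3)*(n - 1)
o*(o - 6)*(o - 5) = o^3 - 11*o^2 + 30*o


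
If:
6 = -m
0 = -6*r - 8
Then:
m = -6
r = -4/3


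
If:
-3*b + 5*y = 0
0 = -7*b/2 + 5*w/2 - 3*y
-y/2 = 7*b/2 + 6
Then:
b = -30/19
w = -318/95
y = -18/19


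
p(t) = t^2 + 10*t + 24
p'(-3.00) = 4.00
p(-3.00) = 3.00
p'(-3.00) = 4.00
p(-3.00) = 3.00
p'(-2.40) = 5.20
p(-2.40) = 5.76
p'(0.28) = 10.56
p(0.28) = 26.88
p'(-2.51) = 4.98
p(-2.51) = 5.20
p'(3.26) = 16.52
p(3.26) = 67.23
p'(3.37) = 16.74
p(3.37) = 69.06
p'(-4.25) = 1.50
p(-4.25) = -0.44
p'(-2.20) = 5.60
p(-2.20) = 6.84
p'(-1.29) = 7.42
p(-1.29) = 12.76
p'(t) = 2*t + 10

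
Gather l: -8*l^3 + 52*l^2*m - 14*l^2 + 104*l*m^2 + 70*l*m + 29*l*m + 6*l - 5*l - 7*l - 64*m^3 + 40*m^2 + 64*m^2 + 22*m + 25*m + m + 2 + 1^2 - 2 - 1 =-8*l^3 + l^2*(52*m - 14) + l*(104*m^2 + 99*m - 6) - 64*m^3 + 104*m^2 + 48*m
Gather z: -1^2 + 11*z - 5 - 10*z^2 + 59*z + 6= -10*z^2 + 70*z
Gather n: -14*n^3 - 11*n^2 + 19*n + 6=-14*n^3 - 11*n^2 + 19*n + 6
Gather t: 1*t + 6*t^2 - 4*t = 6*t^2 - 3*t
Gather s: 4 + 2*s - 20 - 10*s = -8*s - 16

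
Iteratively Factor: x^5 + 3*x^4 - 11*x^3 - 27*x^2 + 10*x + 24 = (x + 2)*(x^4 + x^3 - 13*x^2 - x + 12) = (x - 3)*(x + 2)*(x^3 + 4*x^2 - x - 4) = (x - 3)*(x - 1)*(x + 2)*(x^2 + 5*x + 4) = (x - 3)*(x - 1)*(x + 1)*(x + 2)*(x + 4)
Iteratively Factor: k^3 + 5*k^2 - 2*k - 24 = (k + 3)*(k^2 + 2*k - 8) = (k - 2)*(k + 3)*(k + 4)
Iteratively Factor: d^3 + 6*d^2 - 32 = (d + 4)*(d^2 + 2*d - 8) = (d + 4)^2*(d - 2)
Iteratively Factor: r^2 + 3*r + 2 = (r + 2)*(r + 1)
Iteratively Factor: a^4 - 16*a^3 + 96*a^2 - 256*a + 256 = (a - 4)*(a^3 - 12*a^2 + 48*a - 64) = (a - 4)^2*(a^2 - 8*a + 16) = (a - 4)^3*(a - 4)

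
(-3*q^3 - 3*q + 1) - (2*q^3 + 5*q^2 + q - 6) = -5*q^3 - 5*q^2 - 4*q + 7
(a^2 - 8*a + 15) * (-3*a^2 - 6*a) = -3*a^4 + 18*a^3 + 3*a^2 - 90*a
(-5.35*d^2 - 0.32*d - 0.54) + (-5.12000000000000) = -5.35*d^2 - 0.32*d - 5.66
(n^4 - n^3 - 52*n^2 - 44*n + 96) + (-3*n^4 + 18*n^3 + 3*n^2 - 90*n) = -2*n^4 + 17*n^3 - 49*n^2 - 134*n + 96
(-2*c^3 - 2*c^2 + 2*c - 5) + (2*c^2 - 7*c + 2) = -2*c^3 - 5*c - 3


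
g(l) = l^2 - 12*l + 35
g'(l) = 2*l - 12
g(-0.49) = 41.12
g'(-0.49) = -12.98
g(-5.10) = 122.21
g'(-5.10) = -22.20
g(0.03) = 34.64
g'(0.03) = -11.94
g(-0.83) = 45.65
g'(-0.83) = -13.66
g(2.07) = 14.44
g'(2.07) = -7.86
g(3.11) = 7.35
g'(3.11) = -5.78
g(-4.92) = 118.25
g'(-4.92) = -21.84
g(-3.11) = 81.99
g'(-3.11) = -18.22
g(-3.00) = 80.00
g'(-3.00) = -18.00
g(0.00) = 35.00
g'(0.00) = -12.00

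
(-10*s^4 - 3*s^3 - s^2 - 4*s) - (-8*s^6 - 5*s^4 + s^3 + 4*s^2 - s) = 8*s^6 - 5*s^4 - 4*s^3 - 5*s^2 - 3*s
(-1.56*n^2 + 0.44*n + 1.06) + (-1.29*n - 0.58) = -1.56*n^2 - 0.85*n + 0.48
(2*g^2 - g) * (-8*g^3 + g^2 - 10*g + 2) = -16*g^5 + 10*g^4 - 21*g^3 + 14*g^2 - 2*g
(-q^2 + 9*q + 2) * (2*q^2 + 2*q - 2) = -2*q^4 + 16*q^3 + 24*q^2 - 14*q - 4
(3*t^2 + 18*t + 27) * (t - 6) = 3*t^3 - 81*t - 162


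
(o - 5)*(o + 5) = o^2 - 25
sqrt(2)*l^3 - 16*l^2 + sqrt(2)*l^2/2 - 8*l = l*(l - 8*sqrt(2))*(sqrt(2)*l + sqrt(2)/2)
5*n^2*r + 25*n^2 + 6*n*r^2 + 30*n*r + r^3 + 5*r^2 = (n + r)*(5*n + r)*(r + 5)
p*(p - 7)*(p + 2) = p^3 - 5*p^2 - 14*p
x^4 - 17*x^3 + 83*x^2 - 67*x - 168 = (x - 8)*(x - 7)*(x - 3)*(x + 1)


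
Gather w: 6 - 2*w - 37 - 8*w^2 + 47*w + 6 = -8*w^2 + 45*w - 25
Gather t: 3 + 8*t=8*t + 3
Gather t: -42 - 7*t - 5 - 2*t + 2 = -9*t - 45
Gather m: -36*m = -36*m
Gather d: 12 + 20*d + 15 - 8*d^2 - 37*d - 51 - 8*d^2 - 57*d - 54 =-16*d^2 - 74*d - 78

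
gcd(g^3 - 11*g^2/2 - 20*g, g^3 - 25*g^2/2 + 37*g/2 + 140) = g^2 - 11*g/2 - 20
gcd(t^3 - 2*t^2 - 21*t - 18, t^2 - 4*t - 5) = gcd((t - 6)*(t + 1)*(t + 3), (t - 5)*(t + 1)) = t + 1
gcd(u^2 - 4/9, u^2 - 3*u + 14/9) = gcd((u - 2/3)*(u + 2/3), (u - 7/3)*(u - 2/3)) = u - 2/3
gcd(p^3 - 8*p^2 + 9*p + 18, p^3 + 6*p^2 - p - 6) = p + 1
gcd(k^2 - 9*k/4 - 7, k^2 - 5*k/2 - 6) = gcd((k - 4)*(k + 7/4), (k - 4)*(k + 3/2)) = k - 4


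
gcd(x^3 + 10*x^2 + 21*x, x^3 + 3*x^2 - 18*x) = x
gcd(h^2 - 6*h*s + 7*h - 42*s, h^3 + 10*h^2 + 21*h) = h + 7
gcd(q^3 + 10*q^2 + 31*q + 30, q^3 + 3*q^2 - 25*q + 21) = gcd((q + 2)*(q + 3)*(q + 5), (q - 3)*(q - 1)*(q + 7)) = 1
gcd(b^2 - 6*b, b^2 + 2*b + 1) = 1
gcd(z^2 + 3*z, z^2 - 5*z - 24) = z + 3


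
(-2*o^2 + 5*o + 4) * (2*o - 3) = -4*o^3 + 16*o^2 - 7*o - 12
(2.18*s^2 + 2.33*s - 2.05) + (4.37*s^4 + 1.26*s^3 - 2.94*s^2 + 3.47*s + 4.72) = 4.37*s^4 + 1.26*s^3 - 0.76*s^2 + 5.8*s + 2.67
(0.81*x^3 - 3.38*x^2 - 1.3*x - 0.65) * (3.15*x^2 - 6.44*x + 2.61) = 2.5515*x^5 - 15.8634*x^4 + 19.7863*x^3 - 2.4973*x^2 + 0.793000000000001*x - 1.6965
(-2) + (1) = -1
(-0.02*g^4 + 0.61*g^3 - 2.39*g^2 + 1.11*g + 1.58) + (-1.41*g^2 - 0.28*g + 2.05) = -0.02*g^4 + 0.61*g^3 - 3.8*g^2 + 0.83*g + 3.63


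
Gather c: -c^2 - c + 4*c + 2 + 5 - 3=-c^2 + 3*c + 4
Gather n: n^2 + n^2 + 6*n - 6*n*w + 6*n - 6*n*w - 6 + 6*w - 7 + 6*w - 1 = 2*n^2 + n*(12 - 12*w) + 12*w - 14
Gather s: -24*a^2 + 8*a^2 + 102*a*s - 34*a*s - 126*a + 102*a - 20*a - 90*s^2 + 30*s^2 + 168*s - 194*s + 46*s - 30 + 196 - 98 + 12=-16*a^2 - 44*a - 60*s^2 + s*(68*a + 20) + 80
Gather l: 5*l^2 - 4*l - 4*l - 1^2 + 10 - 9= 5*l^2 - 8*l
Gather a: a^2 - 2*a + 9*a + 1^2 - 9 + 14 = a^2 + 7*a + 6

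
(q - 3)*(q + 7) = q^2 + 4*q - 21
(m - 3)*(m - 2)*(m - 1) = m^3 - 6*m^2 + 11*m - 6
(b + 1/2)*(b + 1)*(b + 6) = b^3 + 15*b^2/2 + 19*b/2 + 3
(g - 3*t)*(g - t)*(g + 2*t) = g^3 - 2*g^2*t - 5*g*t^2 + 6*t^3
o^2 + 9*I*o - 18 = (o + 3*I)*(o + 6*I)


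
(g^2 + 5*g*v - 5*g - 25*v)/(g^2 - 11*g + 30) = (g + 5*v)/(g - 6)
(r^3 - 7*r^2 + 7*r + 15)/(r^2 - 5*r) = r - 2 - 3/r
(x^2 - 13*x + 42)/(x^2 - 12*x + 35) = (x - 6)/(x - 5)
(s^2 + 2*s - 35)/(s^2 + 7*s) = (s - 5)/s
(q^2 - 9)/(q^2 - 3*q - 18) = (q - 3)/(q - 6)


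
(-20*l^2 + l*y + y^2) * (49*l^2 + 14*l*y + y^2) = -980*l^4 - 231*l^3*y + 43*l^2*y^2 + 15*l*y^3 + y^4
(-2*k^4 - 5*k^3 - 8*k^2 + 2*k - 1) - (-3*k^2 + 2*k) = -2*k^4 - 5*k^3 - 5*k^2 - 1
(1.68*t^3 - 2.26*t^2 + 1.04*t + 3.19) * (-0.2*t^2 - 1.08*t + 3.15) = -0.336*t^5 - 1.3624*t^4 + 7.5248*t^3 - 8.8802*t^2 - 0.1692*t + 10.0485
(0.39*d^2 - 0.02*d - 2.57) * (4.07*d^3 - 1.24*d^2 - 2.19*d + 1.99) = 1.5873*d^5 - 0.565*d^4 - 11.2892*d^3 + 4.0067*d^2 + 5.5885*d - 5.1143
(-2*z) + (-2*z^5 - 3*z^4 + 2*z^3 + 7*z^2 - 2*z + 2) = -2*z^5 - 3*z^4 + 2*z^3 + 7*z^2 - 4*z + 2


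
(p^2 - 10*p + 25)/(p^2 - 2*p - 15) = (p - 5)/(p + 3)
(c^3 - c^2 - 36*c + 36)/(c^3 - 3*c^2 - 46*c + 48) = (c - 6)/(c - 8)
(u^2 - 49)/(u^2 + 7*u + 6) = (u^2 - 49)/(u^2 + 7*u + 6)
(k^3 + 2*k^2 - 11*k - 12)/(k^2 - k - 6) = (k^2 + 5*k + 4)/(k + 2)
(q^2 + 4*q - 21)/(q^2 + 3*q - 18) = (q + 7)/(q + 6)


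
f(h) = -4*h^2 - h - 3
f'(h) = -8*h - 1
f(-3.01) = -36.23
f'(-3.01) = 23.08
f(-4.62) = -83.76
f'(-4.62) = 35.96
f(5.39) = -124.60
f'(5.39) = -44.12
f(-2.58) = -27.05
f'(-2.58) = 19.64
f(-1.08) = -6.59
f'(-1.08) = 7.64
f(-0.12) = -2.94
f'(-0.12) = -0.04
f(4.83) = -101.15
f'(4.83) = -39.64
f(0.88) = -6.98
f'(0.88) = -8.04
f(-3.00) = -36.00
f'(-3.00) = 23.00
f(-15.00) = -888.00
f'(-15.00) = 119.00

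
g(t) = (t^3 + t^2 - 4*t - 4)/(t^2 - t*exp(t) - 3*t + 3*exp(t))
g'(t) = (3*t^2 + 2*t - 4)/(t^2 - t*exp(t) - 3*t + 3*exp(t)) + (t^3 + t^2 - 4*t - 4)*(t*exp(t) - 2*t - 2*exp(t) + 3)/(t^2 - t*exp(t) - 3*t + 3*exp(t))^2 = ((3*t^2 + 2*t - 4)*(t^2 - t*exp(t) - 3*t + 3*exp(t)) + (t^3 + t^2 - 4*t - 4)*(t*exp(t) - 2*t - 2*exp(t) + 3))/(t^2 - t*exp(t) - 3*t + 3*exp(t))^2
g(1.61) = -0.78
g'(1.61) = 1.84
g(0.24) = -1.72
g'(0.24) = -1.35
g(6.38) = -0.14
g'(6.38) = 0.11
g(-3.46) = -0.87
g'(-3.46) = 0.73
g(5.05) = -0.42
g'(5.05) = 0.37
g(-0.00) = -1.33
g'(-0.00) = -1.78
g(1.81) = -0.40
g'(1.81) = 1.98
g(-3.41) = -0.83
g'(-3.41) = 0.73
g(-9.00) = -5.70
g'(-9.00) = 0.94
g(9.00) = -0.02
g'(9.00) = 0.01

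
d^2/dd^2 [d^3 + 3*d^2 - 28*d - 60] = 6*d + 6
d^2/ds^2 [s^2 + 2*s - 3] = 2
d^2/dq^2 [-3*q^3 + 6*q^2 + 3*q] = 12 - 18*q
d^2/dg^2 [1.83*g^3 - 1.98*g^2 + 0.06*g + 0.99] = 10.98*g - 3.96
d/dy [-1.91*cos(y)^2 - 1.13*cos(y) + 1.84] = (3.82*cos(y) + 1.13)*sin(y)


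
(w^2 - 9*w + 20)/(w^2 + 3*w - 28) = (w - 5)/(w + 7)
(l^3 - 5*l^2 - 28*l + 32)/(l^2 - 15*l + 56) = (l^2 + 3*l - 4)/(l - 7)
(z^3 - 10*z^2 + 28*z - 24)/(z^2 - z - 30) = (z^2 - 4*z + 4)/(z + 5)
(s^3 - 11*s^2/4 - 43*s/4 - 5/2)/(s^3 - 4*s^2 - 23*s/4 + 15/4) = (4*s^2 + 9*s + 2)/(4*s^2 + 4*s - 3)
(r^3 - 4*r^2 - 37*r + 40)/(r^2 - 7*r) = (r^3 - 4*r^2 - 37*r + 40)/(r*(r - 7))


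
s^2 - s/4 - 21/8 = (s - 7/4)*(s + 3/2)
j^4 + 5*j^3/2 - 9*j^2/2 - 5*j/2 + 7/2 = (j - 1)^2*(j + 1)*(j + 7/2)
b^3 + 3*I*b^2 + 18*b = b*(b - 3*I)*(b + 6*I)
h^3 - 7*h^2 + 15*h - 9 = (h - 3)^2*(h - 1)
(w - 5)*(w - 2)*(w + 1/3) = w^3 - 20*w^2/3 + 23*w/3 + 10/3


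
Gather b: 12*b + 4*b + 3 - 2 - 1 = 16*b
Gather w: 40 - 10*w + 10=50 - 10*w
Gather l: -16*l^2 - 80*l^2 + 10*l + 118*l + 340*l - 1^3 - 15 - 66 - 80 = -96*l^2 + 468*l - 162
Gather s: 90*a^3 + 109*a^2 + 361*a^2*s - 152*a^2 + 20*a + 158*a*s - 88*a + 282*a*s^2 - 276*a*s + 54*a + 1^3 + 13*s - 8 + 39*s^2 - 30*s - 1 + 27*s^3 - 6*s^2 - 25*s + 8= 90*a^3 - 43*a^2 - 14*a + 27*s^3 + s^2*(282*a + 33) + s*(361*a^2 - 118*a - 42)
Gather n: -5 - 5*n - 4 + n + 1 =-4*n - 8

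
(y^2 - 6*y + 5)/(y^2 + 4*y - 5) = (y - 5)/(y + 5)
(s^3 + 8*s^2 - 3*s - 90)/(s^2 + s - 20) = (s^2 + 3*s - 18)/(s - 4)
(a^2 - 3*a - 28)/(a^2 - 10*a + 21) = (a + 4)/(a - 3)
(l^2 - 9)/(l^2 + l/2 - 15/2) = 2*(l - 3)/(2*l - 5)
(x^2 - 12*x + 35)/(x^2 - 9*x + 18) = (x^2 - 12*x + 35)/(x^2 - 9*x + 18)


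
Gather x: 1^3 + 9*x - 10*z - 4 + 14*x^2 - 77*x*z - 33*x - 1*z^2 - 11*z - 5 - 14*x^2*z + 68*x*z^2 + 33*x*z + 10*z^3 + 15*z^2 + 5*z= x^2*(14 - 14*z) + x*(68*z^2 - 44*z - 24) + 10*z^3 + 14*z^2 - 16*z - 8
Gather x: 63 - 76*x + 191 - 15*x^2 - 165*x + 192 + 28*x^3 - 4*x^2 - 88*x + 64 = 28*x^3 - 19*x^2 - 329*x + 510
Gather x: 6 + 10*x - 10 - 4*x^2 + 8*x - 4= -4*x^2 + 18*x - 8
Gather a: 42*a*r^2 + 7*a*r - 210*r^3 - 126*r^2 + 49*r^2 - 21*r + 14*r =a*(42*r^2 + 7*r) - 210*r^3 - 77*r^2 - 7*r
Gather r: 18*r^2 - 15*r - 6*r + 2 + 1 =18*r^2 - 21*r + 3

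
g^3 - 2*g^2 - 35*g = g*(g - 7)*(g + 5)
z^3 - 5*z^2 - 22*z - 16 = (z - 8)*(z + 1)*(z + 2)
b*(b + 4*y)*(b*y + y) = b^3*y + 4*b^2*y^2 + b^2*y + 4*b*y^2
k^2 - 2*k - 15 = (k - 5)*(k + 3)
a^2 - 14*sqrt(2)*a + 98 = (a - 7*sqrt(2))^2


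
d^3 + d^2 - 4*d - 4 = (d - 2)*(d + 1)*(d + 2)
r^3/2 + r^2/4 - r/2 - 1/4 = (r/2 + 1/4)*(r - 1)*(r + 1)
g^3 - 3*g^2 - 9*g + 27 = (g - 3)^2*(g + 3)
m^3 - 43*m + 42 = (m - 6)*(m - 1)*(m + 7)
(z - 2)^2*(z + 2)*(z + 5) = z^4 + 3*z^3 - 14*z^2 - 12*z + 40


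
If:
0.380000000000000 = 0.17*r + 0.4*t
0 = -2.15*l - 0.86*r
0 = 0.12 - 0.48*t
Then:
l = -0.66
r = 1.65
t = 0.25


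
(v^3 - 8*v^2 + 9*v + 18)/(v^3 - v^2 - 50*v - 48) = (v^2 - 9*v + 18)/(v^2 - 2*v - 48)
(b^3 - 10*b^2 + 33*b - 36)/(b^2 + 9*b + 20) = (b^3 - 10*b^2 + 33*b - 36)/(b^2 + 9*b + 20)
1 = 1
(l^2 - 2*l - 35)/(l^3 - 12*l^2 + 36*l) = (l^2 - 2*l - 35)/(l*(l^2 - 12*l + 36))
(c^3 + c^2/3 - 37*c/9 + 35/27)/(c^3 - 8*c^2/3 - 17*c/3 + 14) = (c^2 - 2*c + 5/9)/(c^2 - 5*c + 6)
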